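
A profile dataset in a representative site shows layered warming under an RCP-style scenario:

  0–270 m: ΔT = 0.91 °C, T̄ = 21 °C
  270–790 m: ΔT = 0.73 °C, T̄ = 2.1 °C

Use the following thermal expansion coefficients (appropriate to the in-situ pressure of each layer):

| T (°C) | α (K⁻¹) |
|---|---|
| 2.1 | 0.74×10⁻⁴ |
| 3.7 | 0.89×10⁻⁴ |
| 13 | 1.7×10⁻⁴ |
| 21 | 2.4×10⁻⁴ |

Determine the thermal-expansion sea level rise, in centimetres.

Layer 1 at 21 °C → α = 2.4×10⁻⁴ K⁻¹
Layer 2 at 2.1 °C → α = 0.74×10⁻⁴ K⁻¹
0–270 m: 2.4×10⁻⁴ × 0.91 × 270 = 0.058968 m
0.73 × 520 × 0.74×10⁻⁴ = 0.0280904 m
Δh = 0.058968 + 0.0280904 = 0.0870584 m

8.71 cm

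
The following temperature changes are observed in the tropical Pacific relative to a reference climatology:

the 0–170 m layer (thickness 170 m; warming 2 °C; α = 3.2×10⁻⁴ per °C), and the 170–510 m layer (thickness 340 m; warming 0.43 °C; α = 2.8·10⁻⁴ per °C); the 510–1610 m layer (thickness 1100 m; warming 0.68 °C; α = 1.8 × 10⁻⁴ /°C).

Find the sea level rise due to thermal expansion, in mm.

Layer 1: 2 × 170 × 3.2×10⁻⁴ = 0.10880 m
170–510 m: 2.8×10⁻⁴ × 0.43 × 340 = 0.040936 m
1100 × 1.8×10⁻⁴ × 0.68 = 0.13464 m
Δh = 0.10880 + 0.040936 + 0.13464 = 0.284376 m ≈ 280 mm

Δh = 280 mm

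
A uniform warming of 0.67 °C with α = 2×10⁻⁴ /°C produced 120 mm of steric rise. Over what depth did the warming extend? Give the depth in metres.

H = Δh/(αΔT) = 0.12 / (2×10⁻⁴ × 0.67) ≈ 895.5 m

896 m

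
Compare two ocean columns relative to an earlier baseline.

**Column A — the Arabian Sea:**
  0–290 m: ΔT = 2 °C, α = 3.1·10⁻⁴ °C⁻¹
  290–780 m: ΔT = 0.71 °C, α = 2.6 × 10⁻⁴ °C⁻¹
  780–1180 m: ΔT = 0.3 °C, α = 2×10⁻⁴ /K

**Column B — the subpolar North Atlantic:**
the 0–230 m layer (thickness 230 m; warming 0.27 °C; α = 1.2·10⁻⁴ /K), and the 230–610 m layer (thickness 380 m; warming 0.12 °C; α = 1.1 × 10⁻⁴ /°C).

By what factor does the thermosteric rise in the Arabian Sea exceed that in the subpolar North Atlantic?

A 0–290 m: 3.1×10⁻⁴ × 290 × 2 = 0.17980 m
A 290–780 m: 0.71 × 490 × 2.6×10⁻⁴ = 0.090454 m
A 0.3 × 2×10⁻⁴ × 400 = 0.02400 m
A total: 0.294254 m
B 0–230 m: 1.2×10⁻⁴ × 0.27 × 230 = 0.007452 m
B 230–610 m: 1.1×10⁻⁴ × 380 × 0.12 = 0.005016 m
B total: 0.012468 m
Ratio: 0.294254 / 0.012468 ≈ 23.60

24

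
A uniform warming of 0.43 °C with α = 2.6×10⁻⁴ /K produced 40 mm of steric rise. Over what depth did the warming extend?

H = Δh/(αΔT) = 0.04 / (2.6×10⁻⁴ × 0.43) ≈ 357.8 m

360 m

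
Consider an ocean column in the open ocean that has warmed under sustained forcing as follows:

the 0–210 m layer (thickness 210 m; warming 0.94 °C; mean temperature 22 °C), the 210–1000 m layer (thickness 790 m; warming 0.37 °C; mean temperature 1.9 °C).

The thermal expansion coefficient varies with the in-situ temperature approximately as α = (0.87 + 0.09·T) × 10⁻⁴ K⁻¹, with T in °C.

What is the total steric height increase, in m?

0.0867 m

Layer 1: α = (0.87 + 0.09×22)×10⁻⁴ = 2.85×10⁻⁴ K⁻¹
Layer 2: α = (0.87 + 0.09×1.9)×10⁻⁴ = 1.041×10⁻⁴ K⁻¹
Layer 1: 0.94 × 210 × 2.85×10⁻⁴ = 0.056259 m
1.041×10⁻⁴ × 0.37 × 790 = 0.03042843 m
Δh = 0.056259 + 0.03042843 = 0.08668743 m ≈ 0.0867 m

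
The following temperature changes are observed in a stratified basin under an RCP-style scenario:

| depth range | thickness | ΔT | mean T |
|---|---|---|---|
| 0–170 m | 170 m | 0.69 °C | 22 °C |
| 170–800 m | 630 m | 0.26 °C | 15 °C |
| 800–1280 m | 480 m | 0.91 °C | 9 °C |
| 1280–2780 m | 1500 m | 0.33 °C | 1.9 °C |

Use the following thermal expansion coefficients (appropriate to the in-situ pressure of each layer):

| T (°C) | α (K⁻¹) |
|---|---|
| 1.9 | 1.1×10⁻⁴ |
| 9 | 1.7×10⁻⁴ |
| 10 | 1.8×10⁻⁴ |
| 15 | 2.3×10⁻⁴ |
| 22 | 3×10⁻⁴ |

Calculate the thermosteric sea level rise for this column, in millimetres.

Δh = 202 mm

Layer 1 at 22 °C → α = 3×10⁻⁴ K⁻¹
Layer 2 at 15 °C → α = 2.3×10⁻⁴ K⁻¹
Layer 3 at 9 °C → α = 1.7×10⁻⁴ K⁻¹
Layer 4 at 1.9 °C → α = 1.1×10⁻⁴ K⁻¹
Layer 1: 3×10⁻⁴ × 0.69 × 170 = 0.03519 m
2.3×10⁻⁴ × 630 × 0.26 = 0.037674 m
1.7×10⁻⁴ × 480 × 0.91 = 0.074256 m
1.1×10⁻⁴ × 0.33 × 1500 = 0.05445 m
Δh = 0.03519 + 0.037674 + 0.074256 + 0.05445 = 0.20157 m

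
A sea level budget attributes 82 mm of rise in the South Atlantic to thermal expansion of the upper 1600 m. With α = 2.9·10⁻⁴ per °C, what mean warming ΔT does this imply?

about 0.177 K

ΔT = Δh/(αH) = 0.082 / (2.9×10⁻⁴ × 1600) ≈ 0.1767 K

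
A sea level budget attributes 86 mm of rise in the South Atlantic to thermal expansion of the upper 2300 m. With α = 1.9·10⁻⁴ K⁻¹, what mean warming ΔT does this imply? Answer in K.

ΔT = Δh/(αH) = 0.086 / (1.9×10⁻⁴ × 2300) ≈ 0.1968 K

ΔT ≈ 0.197 K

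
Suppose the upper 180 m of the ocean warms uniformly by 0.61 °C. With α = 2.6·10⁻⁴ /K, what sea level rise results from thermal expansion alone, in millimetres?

Δh ≈ 28.5 mm

Δh = αΔT·H = 2.6×10⁻⁴ × 0.61 × 180 = 0.028548 m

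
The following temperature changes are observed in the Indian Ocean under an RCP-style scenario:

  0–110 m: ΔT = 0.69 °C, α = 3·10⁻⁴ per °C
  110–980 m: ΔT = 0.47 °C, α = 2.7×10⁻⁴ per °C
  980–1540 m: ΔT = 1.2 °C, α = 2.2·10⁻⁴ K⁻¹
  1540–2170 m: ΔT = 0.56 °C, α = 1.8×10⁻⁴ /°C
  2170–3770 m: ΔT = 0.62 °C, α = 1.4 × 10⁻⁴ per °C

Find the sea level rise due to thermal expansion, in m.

0.69 × 3×10⁻⁴ × 110 = 0.02277 m
870 × 0.47 × 2.7×10⁻⁴ = 0.110403 m
Layer 3: 2.2×10⁻⁴ × 1.2 × 560 = 0.14784 m
0.56 × 1.8×10⁻⁴ × 630 = 0.063504 m
Layer 5: 0.62 × 1.4×10⁻⁴ × 1600 = 0.13888 m
Δh = 0.02277 + 0.110403 + 0.14784 + 0.063504 + 0.13888 = 0.483397 m

Δh ≈ 0.48 m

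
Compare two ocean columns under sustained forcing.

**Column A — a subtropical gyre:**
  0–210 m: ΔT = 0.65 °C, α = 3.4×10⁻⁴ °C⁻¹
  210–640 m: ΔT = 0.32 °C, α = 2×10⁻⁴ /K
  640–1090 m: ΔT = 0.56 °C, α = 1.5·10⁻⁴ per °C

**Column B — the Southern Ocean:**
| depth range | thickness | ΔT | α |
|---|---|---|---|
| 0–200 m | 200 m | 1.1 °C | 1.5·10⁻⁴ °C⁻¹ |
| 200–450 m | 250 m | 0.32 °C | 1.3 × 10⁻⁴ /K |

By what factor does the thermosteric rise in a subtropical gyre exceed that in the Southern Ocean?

A 0–210 m: 210 × 0.65 × 3.4×10⁻⁴ = 0.04641 m
A Layer 2: 430 × 2×10⁻⁴ × 0.32 = 0.02752 m
A 640–1090 m: 450 × 0.56 × 1.5×10⁻⁴ = 0.03780 m
A total: 0.11173 m
B Layer 1: 1.1 × 200 × 1.5×10⁻⁴ = 0.03300 m
B 1.3×10⁻⁴ × 0.32 × 250 = 0.01040 m
B total: 0.04340 m
Ratio: 0.11173 / 0.04340 ≈ 2.574

≈ 2.57×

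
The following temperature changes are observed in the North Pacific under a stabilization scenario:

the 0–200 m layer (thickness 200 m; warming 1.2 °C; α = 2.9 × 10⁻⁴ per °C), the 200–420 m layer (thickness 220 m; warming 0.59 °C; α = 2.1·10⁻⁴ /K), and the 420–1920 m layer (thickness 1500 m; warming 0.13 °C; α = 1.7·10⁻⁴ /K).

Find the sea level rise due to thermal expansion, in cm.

Δh ≈ 13.0 cm

0–200 m: 2.9×10⁻⁴ × 200 × 1.2 = 0.06960 m
Layer 2: 2.1×10⁻⁴ × 220 × 0.59 = 0.027258 m
Layer 3: 1.7×10⁻⁴ × 0.13 × 1500 = 0.03315 m
Δh = 0.06960 + 0.027258 + 0.03315 = 0.130008 m ≈ 13.0 cm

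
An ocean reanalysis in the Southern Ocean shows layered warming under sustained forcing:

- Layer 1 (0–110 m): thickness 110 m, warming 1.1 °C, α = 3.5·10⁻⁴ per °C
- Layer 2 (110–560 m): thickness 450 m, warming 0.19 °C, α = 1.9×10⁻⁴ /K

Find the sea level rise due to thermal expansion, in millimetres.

59 mm of thermosteric rise

Layer 1: 110 × 3.5×10⁻⁴ × 1.1 = 0.04235 m
110–560 m: 450 × 1.9×10⁻⁴ × 0.19 = 0.016245 m
Δh = 0.04235 + 0.016245 = 0.058595 m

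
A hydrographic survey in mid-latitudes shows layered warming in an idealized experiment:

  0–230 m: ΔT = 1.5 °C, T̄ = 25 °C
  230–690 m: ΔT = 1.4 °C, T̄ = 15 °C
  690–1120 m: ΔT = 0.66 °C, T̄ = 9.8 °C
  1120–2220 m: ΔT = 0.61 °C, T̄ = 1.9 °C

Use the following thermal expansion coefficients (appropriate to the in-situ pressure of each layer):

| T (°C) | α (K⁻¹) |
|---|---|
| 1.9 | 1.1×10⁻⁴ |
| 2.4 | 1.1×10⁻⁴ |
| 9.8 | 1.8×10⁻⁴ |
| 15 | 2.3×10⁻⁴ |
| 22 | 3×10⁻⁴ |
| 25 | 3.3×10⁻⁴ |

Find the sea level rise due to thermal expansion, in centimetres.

Layer 1 at 25 °C → α = 3.3×10⁻⁴ K⁻¹
Layer 2 at 15 °C → α = 2.3×10⁻⁴ K⁻¹
Layer 3 at 9.8 °C → α = 1.8×10⁻⁴ K⁻¹
Layer 4 at 1.9 °C → α = 1.1×10⁻⁴ K⁻¹
Layer 1: 3.3×10⁻⁴ × 230 × 1.5 = 0.11385 m
230–690 m: 2.3×10⁻⁴ × 460 × 1.4 = 0.14812 m
690–1120 m: 430 × 0.66 × 1.8×10⁻⁴ = 0.051084 m
1120–2220 m: 1.1×10⁻⁴ × 1100 × 0.61 = 0.07381 m
Δh = 0.11385 + 0.14812 + 0.051084 + 0.07381 = 0.386864 m

about 38.7 cm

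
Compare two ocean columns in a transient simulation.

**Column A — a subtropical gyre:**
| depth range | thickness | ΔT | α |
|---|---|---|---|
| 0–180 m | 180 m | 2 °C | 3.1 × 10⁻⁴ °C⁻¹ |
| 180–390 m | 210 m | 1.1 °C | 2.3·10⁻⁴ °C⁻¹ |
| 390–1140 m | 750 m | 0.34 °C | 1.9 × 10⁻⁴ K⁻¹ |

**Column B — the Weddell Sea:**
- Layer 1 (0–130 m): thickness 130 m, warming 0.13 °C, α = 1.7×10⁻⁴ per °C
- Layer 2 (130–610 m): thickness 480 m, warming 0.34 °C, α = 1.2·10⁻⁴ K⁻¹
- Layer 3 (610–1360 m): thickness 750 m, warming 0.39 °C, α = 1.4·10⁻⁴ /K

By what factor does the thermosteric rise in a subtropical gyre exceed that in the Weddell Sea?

≈ 3.4×

A 0–180 m: 2 × 180 × 3.1×10⁻⁴ = 0.11160 m
A Layer 2: 1.1 × 210 × 2.3×10⁻⁴ = 0.05313 m
A 750 × 0.34 × 1.9×10⁻⁴ = 0.04845 m
A total: 0.21318 m
B 0–130 m: 130 × 1.7×10⁻⁴ × 0.13 = 0.002873 m
B 1.2×10⁻⁴ × 480 × 0.34 = 0.019584 m
B 0.39 × 750 × 1.4×10⁻⁴ = 0.04095 m
B total: 0.063407 m
Ratio: 0.21318 / 0.063407 ≈ 3.362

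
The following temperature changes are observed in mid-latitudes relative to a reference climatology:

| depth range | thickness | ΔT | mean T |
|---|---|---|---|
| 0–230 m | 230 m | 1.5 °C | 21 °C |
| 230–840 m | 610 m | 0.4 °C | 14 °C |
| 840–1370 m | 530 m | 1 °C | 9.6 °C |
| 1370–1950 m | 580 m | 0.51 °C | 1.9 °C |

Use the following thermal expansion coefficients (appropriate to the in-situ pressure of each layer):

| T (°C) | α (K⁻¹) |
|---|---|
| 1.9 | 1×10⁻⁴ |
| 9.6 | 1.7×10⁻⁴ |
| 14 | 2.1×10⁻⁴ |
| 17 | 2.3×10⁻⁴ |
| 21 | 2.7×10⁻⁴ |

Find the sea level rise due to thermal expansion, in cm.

26.4 cm of thermosteric rise

Layer 1 at 21 °C → α = 2.7×10⁻⁴ K⁻¹
Layer 2 at 14 °C → α = 2.1×10⁻⁴ K⁻¹
Layer 3 at 9.6 °C → α = 1.7×10⁻⁴ K⁻¹
Layer 4 at 1.9 °C → α = 1×10⁻⁴ K⁻¹
0–230 m: 2.7×10⁻⁴ × 1.5 × 230 = 0.09315 m
230–840 m: 0.4 × 2.1×10⁻⁴ × 610 = 0.05124 m
840–1370 m: 1 × 530 × 1.7×10⁻⁴ = 0.09010 m
1370–1950 m: 1×10⁻⁴ × 0.51 × 580 = 0.02958 m
Δh = 0.09315 + 0.05124 + 0.09010 + 0.02958 = 0.26407 m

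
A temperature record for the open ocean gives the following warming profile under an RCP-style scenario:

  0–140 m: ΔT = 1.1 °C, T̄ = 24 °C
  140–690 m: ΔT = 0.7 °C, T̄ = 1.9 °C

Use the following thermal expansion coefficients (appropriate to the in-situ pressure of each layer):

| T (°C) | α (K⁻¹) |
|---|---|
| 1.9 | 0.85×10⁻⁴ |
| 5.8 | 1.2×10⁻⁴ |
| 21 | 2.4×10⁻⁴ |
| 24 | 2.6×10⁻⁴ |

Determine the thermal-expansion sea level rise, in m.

Layer 1 at 24 °C → α = 2.6×10⁻⁴ K⁻¹
Layer 2 at 1.9 °C → α = 0.85×10⁻⁴ K⁻¹
Layer 1: 2.6×10⁻⁴ × 1.1 × 140 = 0.04004 m
550 × 0.7 × 0.85×10⁻⁴ = 0.032725 m
Δh = 0.04004 + 0.032725 = 0.072765 m ≈ 0.0728 m

Δh ≈ 0.0728 m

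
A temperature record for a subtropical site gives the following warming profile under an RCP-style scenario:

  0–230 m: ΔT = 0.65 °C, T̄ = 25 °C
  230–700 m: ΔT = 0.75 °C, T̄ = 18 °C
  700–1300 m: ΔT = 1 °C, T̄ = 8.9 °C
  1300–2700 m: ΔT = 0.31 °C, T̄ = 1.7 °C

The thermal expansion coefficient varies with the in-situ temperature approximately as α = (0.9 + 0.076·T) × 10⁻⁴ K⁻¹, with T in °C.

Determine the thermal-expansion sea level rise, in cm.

about 26 cm

Layer 1: α = (0.9 + 0.076×25)×10⁻⁴ = 2.8×10⁻⁴ K⁻¹
Layer 2: α = (0.9 + 0.076×18)×10⁻⁴ = 2.268×10⁻⁴ K⁻¹
Layer 3: α = (0.9 + 0.076×8.9)×10⁻⁴ = 1.5764×10⁻⁴ K⁻¹
Layer 4: α = (0.9 + 0.076×1.7)×10⁻⁴ = 1.0292×10⁻⁴ K⁻¹
Layer 1: 230 × 0.65 × 2.8×10⁻⁴ = 0.04186 m
Layer 2: 2.268×10⁻⁴ × 470 × 0.75 = 0.079947 m
1.5764×10⁻⁴ × 1 × 600 = 0.094584 m
1300–2700 m: 1.0292×10⁻⁴ × 0.31 × 1400 = 0.04466728 m
Δh = 0.04186 + 0.079947 + 0.094584 + 0.04466728 = 0.26105828 m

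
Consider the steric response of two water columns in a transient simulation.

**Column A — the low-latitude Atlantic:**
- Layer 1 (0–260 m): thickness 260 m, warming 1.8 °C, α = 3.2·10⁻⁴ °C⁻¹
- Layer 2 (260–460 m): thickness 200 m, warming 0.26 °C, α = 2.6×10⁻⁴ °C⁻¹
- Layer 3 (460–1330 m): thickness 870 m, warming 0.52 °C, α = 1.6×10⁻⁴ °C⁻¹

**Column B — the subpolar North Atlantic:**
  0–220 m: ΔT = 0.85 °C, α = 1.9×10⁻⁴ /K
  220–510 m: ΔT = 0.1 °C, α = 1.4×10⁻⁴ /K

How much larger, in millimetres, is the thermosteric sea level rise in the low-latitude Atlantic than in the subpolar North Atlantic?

A 260 × 3.2×10⁻⁴ × 1.8 = 0.14976 m
A 2.6×10⁻⁴ × 0.26 × 200 = 0.01352 m
A 1.6×10⁻⁴ × 870 × 0.52 = 0.072384 m
A total: 0.235664 m
B 0.85 × 1.9×10⁻⁴ × 220 = 0.03553 m
B 220–510 m: 1.4×10⁻⁴ × 290 × 0.1 = 0.00406 m
B total: 0.03959 m
Difference: 0.235664 − 0.03959 = 0.196074 m

200 mm larger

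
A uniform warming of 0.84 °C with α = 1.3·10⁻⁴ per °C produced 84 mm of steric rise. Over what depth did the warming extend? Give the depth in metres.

H = Δh/(αΔT) = 0.084 / (1.3×10⁻⁴ × 0.84) ≈ 769.2 m

H ≈ 769 m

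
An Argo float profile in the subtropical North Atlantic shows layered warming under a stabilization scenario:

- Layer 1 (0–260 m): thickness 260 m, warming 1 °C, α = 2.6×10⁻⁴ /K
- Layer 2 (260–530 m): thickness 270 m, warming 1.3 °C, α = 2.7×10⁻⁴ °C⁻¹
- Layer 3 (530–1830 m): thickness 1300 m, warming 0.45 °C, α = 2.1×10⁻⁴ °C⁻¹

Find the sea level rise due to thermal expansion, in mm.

0–260 m: 260 × 2.6×10⁻⁴ × 1 = 0.06760 m
2.7×10⁻⁴ × 270 × 1.3 = 0.09477 m
Layer 3: 1300 × 0.45 × 2.1×10⁻⁴ = 0.12285 m
Δh = 0.06760 + 0.09477 + 0.12285 = 0.28522 m

285 mm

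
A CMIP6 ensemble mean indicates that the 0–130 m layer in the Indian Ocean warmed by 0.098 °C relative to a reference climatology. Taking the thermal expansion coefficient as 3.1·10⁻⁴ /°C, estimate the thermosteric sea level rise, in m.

Δh = αΔT·H = 3.1×10⁻⁴ × 0.098 × 130 = 0.0039494 m

0.0039 m of thermosteric rise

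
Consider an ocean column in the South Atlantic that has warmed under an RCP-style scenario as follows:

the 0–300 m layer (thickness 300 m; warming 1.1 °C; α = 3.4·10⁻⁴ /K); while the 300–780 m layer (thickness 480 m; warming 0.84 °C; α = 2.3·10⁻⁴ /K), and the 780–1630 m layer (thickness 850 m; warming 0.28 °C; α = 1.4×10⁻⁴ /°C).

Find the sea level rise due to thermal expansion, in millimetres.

238 mm

Layer 1: 1.1 × 3.4×10⁻⁴ × 300 = 0.11220 m
300–780 m: 0.84 × 480 × 2.3×10⁻⁴ = 0.092736 m
850 × 1.4×10⁻⁴ × 0.28 = 0.03332 m
Δh = 0.11220 + 0.092736 + 0.03332 = 0.238256 m ≈ 238 mm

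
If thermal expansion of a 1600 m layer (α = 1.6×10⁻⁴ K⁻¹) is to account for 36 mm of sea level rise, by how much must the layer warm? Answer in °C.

ΔT = Δh/(αH) = 0.036 / (1.6×10⁻⁴ × 1600) ≈ 0.1406 °C

about 0.141 °C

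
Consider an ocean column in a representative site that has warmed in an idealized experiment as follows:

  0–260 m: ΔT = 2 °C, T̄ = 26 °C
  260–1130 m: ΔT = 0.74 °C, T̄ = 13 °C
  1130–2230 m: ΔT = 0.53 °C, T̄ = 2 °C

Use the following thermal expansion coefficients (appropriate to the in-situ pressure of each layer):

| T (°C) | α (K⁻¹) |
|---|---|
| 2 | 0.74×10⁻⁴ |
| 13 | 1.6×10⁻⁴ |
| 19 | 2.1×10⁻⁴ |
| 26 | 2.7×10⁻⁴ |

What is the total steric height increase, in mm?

Layer 1 at 26 °C → α = 2.7×10⁻⁴ K⁻¹
Layer 2 at 13 °C → α = 1.6×10⁻⁴ K⁻¹
Layer 3 at 2 °C → α = 0.74×10⁻⁴ K⁻¹
260 × 2.7×10⁻⁴ × 2 = 0.14040 m
260–1130 m: 1.6×10⁻⁴ × 0.74 × 870 = 0.103008 m
1100 × 0.74×10⁻⁴ × 0.53 = 0.043142 m
Δh = 0.14040 + 0.103008 + 0.043142 = 0.28655 m

290 mm of thermosteric rise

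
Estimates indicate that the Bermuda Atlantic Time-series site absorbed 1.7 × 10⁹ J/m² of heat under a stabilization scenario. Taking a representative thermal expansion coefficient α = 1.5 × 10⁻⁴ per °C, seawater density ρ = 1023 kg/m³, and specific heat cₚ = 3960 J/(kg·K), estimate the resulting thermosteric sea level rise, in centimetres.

Δh = αQ/(ρcₚ) = 1.5×10⁻⁴ × 1.7×10⁹ / (1023 × 3960) ≈ 0.062946 m

6.29 cm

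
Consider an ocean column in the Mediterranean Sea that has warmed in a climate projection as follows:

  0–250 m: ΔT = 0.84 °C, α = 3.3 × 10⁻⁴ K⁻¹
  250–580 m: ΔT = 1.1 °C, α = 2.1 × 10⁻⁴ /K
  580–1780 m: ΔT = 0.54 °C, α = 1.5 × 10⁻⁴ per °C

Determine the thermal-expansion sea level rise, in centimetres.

Δh ≈ 24.3 cm

0–250 m: 3.3×10⁻⁴ × 250 × 0.84 = 0.06930 m
2.1×10⁻⁴ × 1.1 × 330 = 0.07623 m
Layer 3: 0.54 × 1.5×10⁻⁴ × 1200 = 0.09720 m
Δh = 0.06930 + 0.07623 + 0.09720 = 0.24273 m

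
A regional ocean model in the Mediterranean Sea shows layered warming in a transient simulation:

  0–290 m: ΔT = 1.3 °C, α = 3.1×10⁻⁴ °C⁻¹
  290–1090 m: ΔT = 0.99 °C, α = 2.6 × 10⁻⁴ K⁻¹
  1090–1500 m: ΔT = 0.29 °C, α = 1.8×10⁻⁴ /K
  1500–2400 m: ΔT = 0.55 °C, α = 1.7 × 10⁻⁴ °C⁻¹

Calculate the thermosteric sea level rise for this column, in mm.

0–290 m: 290 × 1.3 × 3.1×10⁻⁴ = 0.11687 m
800 × 0.99 × 2.6×10⁻⁴ = 0.20592 m
1.8×10⁻⁴ × 410 × 0.29 = 0.021402 m
Layer 4: 0.55 × 900 × 1.7×10⁻⁴ = 0.08415 m
Δh = 0.11687 + 0.20592 + 0.021402 + 0.08415 = 0.428342 m

about 428 mm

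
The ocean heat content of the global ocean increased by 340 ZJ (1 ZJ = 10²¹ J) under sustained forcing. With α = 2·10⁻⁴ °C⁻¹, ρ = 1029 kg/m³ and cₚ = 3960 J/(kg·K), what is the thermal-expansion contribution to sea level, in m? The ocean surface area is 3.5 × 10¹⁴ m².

Per unit area: Q = 340×10²¹ / (3.5×10¹⁴) ≈ 9.714×10⁸ J/m²
Δh = αQ/(ρcₚ) = 2×10⁻⁴ × 9.714×10⁸ / (1029 × 3960) ≈ 0.047678 m

0.0477 m of thermosteric rise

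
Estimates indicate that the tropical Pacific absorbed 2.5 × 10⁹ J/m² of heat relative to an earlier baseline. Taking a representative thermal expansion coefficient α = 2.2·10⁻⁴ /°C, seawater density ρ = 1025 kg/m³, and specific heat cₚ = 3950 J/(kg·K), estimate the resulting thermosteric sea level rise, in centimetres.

13.6 cm of thermosteric rise

Δh = αQ/(ρcₚ) = 2.2×10⁻⁴ × 2.5×10⁹ / (1025 × 3950) ≈ 0.13584 m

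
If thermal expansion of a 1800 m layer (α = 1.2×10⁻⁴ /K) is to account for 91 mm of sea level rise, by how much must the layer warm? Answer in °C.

about 0.421 °C

ΔT = Δh/(αH) = 0.091 / (1.2×10⁻⁴ × 1800) ≈ 0.4213 °C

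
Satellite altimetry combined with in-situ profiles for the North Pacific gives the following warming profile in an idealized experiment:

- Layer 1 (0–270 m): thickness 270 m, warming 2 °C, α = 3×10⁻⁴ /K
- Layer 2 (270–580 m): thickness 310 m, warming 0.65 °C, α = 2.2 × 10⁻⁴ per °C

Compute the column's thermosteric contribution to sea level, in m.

about 0.21 m

Layer 1: 2 × 3×10⁻⁴ × 270 = 0.16200 m
0.65 × 310 × 2.2×10⁻⁴ = 0.04433 m
Δh = 0.16200 + 0.04433 = 0.20633 m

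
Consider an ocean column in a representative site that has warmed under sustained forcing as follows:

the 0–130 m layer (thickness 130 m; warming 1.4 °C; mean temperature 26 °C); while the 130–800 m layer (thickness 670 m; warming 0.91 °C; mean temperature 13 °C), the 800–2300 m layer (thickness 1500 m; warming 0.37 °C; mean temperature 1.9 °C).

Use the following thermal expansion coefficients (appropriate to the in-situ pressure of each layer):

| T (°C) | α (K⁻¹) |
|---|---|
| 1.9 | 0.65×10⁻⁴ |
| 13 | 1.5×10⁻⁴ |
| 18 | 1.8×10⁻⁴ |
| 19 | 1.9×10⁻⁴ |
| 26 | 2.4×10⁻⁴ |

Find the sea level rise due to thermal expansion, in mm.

171 mm of thermosteric rise

Layer 1 at 26 °C → α = 2.4×10⁻⁴ K⁻¹
Layer 2 at 13 °C → α = 1.5×10⁻⁴ K⁻¹
Layer 3 at 1.9 °C → α = 0.65×10⁻⁴ K⁻¹
130 × 1.4 × 2.4×10⁻⁴ = 0.04368 m
670 × 1.5×10⁻⁴ × 0.91 = 0.091455 m
800–2300 m: 0.37 × 0.65×10⁻⁴ × 1500 = 0.036075 m
Δh = 0.04368 + 0.091455 + 0.036075 = 0.17121 m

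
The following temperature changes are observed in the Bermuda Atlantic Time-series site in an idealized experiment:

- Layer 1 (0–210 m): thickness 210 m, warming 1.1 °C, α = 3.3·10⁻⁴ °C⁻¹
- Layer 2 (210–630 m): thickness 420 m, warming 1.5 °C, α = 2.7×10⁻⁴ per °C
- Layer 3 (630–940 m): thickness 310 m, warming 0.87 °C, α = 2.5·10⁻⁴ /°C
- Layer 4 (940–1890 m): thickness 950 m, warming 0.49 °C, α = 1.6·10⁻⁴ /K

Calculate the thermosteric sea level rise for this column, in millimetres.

3.3×10⁻⁴ × 210 × 1.1 = 0.07623 m
Layer 2: 420 × 2.7×10⁻⁴ × 1.5 = 0.17010 m
630–940 m: 2.5×10⁻⁴ × 310 × 0.87 = 0.067425 m
1.6×10⁻⁴ × 950 × 0.49 = 0.07448 m
Δh = 0.07623 + 0.17010 + 0.067425 + 0.07448 = 0.388235 m

388 mm of thermosteric rise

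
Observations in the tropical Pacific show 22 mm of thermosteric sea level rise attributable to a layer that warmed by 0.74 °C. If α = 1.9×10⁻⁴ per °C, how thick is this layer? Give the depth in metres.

H ≈ 160 m

H = Δh/(αΔT) = 0.022 / (1.9×10⁻⁴ × 0.74) ≈ 156.5 m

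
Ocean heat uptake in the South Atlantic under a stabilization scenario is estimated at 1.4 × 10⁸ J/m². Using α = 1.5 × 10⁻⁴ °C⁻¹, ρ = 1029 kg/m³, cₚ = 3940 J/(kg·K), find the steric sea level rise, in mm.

Δh ≈ 5.18 mm

Δh = αQ/(ρcₚ) = 1.5×10⁻⁴ × 1.4×10⁸ / (1029 × 3940) ≈ 0.0051797 m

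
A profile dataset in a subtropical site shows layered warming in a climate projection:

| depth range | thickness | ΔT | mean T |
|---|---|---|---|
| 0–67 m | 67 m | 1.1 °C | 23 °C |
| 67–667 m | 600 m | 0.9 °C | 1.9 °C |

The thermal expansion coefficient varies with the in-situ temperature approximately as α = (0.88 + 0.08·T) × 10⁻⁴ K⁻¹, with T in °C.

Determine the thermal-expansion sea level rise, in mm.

Layer 1: α = (0.88 + 0.08×23)×10⁻⁴ = 2.72×10⁻⁴ K⁻¹
Layer 2: α = (0.88 + 0.08×1.9)×10⁻⁴ = 1.032×10⁻⁴ K⁻¹
Layer 1: 2.72×10⁻⁴ × 1.1 × 67 = 0.0200464 m
67–667 m: 600 × 1.032×10⁻⁴ × 0.9 = 0.055728 m
Δh = 0.0200464 + 0.055728 = 0.0757744 m

Δh ≈ 75.8 mm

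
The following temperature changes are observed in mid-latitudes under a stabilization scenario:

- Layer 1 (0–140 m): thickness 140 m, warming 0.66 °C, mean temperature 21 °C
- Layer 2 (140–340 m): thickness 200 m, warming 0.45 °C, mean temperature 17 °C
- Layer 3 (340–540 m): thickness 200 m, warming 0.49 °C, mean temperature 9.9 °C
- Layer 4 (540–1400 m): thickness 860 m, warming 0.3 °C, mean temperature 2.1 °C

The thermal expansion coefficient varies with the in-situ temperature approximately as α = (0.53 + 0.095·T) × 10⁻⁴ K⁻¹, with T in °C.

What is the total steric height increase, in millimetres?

Layer 1: α = (0.53 + 0.095×21)×10⁻⁴ = 2.525×10⁻⁴ K⁻¹
Layer 2: α = (0.53 + 0.095×17)×10⁻⁴ = 2.145×10⁻⁴ K⁻¹
Layer 3: α = (0.53 + 0.095×9.9)×10⁻⁴ = 1.4705×10⁻⁴ K⁻¹
Layer 4: α = (0.53 + 0.095×2.1)×10⁻⁴ = 0.7295×10⁻⁴ K⁻¹
Layer 1: 140 × 0.66 × 2.525×10⁻⁴ = 0.023331 m
200 × 0.45 × 2.145×10⁻⁴ = 0.019305 m
1.4705×10⁻⁴ × 0.49 × 200 = 0.0144109 m
0.7295×10⁻⁴ × 860 × 0.3 = 0.0188211 m
Δh = 0.023331 + 0.019305 + 0.0144109 + 0.0188211 = 0.075868 m

Δh ≈ 75.9 mm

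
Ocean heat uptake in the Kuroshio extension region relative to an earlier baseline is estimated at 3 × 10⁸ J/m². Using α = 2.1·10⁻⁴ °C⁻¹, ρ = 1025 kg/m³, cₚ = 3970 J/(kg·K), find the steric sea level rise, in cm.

1.55 cm

Δh = αQ/(ρcₚ) = 2.1×10⁻⁴ × 3×10⁸ / (1025 × 3970) ≈ 0.015482 m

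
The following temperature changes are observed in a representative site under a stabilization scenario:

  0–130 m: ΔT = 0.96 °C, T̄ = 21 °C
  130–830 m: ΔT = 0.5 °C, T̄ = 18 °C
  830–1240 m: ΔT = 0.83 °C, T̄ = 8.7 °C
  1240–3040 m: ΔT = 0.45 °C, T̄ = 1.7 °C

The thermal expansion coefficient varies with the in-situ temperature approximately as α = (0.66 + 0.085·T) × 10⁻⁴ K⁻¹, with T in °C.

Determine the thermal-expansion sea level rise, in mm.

Layer 1: α = (0.66 + 0.085×21)×10⁻⁴ = 2.445×10⁻⁴ K⁻¹
Layer 2: α = (0.66 + 0.085×18)×10⁻⁴ = 2.19×10⁻⁴ K⁻¹
Layer 3: α = (0.66 + 0.085×8.7)×10⁻⁴ = 1.3995×10⁻⁴ K⁻¹
Layer 4: α = (0.66 + 0.085×1.7)×10⁻⁴ = 0.8045×10⁻⁴ K⁻¹
Layer 1: 0.96 × 130 × 2.445×10⁻⁴ = 0.0305136 m
130–830 m: 2.19×10⁻⁴ × 700 × 0.5 = 0.07665 m
0.83 × 410 × 1.3995×10⁻⁴ = 0.047624985 m
0.45 × 0.8045×10⁻⁴ × 1800 = 0.0651645 m
Δh = 0.0305136 + 0.07665 + 0.047624985 + 0.0651645 = 0.219953085 m

about 220 mm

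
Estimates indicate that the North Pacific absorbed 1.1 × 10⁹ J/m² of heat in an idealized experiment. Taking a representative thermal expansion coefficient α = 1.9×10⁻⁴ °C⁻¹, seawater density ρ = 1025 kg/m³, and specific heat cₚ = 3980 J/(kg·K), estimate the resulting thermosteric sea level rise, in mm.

Δh ≈ 51.2 mm

Δh = αQ/(ρcₚ) = 1.9×10⁻⁴ × 1.1×10⁹ / (1025 × 3980) ≈ 0.051232 m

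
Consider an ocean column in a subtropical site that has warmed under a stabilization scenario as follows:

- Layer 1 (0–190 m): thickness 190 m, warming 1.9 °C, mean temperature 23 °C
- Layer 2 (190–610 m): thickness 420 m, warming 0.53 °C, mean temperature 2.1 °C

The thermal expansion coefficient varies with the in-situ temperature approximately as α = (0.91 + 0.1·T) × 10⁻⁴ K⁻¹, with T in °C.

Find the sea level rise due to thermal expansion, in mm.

Δh = 141 mm

Layer 1: α = (0.91 + 0.1×23)×10⁻⁴ = 3.21×10⁻⁴ K⁻¹
Layer 2: α = (0.91 + 0.1×2.1)×10⁻⁴ = 1.12×10⁻⁴ K⁻¹
3.21×10⁻⁴ × 190 × 1.9 = 0.115881 m
420 × 0.53 × 1.12×10⁻⁴ = 0.0249312 m
Δh = 0.115881 + 0.0249312 = 0.1408122 m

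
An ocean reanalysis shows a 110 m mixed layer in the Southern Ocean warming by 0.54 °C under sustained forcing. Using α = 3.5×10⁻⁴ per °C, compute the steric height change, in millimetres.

20.8 mm of thermosteric rise

Δh = αΔT·H = 3.5×10⁻⁴ × 0.54 × 110 = 0.02079 m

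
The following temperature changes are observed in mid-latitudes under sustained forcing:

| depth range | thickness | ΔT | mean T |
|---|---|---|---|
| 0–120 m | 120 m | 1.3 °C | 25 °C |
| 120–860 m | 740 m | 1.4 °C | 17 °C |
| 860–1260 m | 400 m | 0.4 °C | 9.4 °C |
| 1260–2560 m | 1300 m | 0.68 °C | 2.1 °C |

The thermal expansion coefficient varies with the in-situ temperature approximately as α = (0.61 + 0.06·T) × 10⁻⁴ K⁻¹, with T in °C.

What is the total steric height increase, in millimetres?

about 286 mm

Layer 1: α = (0.61 + 0.06×25)×10⁻⁴ = 2.11×10⁻⁴ K⁻¹
Layer 2: α = (0.61 + 0.06×17)×10⁻⁴ = 1.63×10⁻⁴ K⁻¹
Layer 3: α = (0.61 + 0.06×9.4)×10⁻⁴ = 1.174×10⁻⁴ K⁻¹
Layer 4: α = (0.61 + 0.06×2.1)×10⁻⁴ = 0.736×10⁻⁴ K⁻¹
2.11×10⁻⁴ × 120 × 1.3 = 0.032916 m
Layer 2: 1.63×10⁻⁴ × 740 × 1.4 = 0.168868 m
Layer 3: 400 × 1.174×10⁻⁴ × 0.4 = 0.018784 m
1260–2560 m: 0.68 × 0.736×10⁻⁴ × 1300 = 0.0650624 m
Δh = 0.032916 + 0.168868 + 0.018784 + 0.0650624 = 0.2856304 m ≈ 286 mm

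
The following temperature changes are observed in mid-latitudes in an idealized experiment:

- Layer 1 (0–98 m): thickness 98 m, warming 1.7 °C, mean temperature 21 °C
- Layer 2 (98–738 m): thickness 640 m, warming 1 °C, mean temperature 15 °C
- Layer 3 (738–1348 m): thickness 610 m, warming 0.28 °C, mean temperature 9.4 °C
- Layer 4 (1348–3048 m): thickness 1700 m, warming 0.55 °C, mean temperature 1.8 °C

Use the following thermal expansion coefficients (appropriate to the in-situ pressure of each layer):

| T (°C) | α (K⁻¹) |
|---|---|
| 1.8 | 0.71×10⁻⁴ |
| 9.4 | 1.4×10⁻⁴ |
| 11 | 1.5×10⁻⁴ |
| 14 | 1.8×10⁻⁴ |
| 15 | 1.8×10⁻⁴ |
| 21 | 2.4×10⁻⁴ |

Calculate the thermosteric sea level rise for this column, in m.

Layer 1 at 21 °C → α = 2.4×10⁻⁴ K⁻¹
Layer 2 at 15 °C → α = 1.8×10⁻⁴ K⁻¹
Layer 3 at 9.4 °C → α = 1.4×10⁻⁴ K⁻¹
Layer 4 at 1.8 °C → α = 0.71×10⁻⁴ K⁻¹
1.7 × 98 × 2.4×10⁻⁴ = 0.039984 m
Layer 2: 1 × 1.8×10⁻⁴ × 640 = 0.11520 m
738–1348 m: 610 × 1.4×10⁻⁴ × 0.28 = 0.023912 m
Layer 4: 1700 × 0.71×10⁻⁴ × 0.55 = 0.066385 m
Δh = 0.039984 + 0.11520 + 0.023912 + 0.066385 = 0.245481 m

0.25 m of thermosteric rise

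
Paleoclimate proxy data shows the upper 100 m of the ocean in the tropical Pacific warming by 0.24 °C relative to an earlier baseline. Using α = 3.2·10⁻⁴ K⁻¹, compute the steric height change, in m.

Δh = αΔT·H = 3.2×10⁻⁴ × 0.24 × 100 = 0.00768 m

Δh ≈ 0.0077 m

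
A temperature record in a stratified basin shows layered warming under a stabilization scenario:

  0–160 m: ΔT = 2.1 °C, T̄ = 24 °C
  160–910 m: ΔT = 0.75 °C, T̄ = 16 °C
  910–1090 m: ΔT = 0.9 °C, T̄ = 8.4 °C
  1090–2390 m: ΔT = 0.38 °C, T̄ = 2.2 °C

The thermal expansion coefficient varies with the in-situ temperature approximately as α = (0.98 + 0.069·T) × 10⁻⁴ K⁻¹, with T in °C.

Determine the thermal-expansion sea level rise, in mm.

Δh = 287 mm

Layer 1: α = (0.98 + 0.069×24)×10⁻⁴ = 2.636×10⁻⁴ K⁻¹
Layer 2: α = (0.98 + 0.069×16)×10⁻⁴ = 2.084×10⁻⁴ K⁻¹
Layer 3: α = (0.98 + 0.069×8.4)×10⁻⁴ = 1.5596×10⁻⁴ K⁻¹
Layer 4: α = (0.98 + 0.069×2.2)×10⁻⁴ = 1.1318×10⁻⁴ K⁻¹
2.1 × 2.636×10⁻⁴ × 160 = 0.0885696 m
Layer 2: 750 × 0.75 × 2.084×10⁻⁴ = 0.117225 m
Layer 3: 1.5596×10⁻⁴ × 0.9 × 180 = 0.02526552 m
Layer 4: 0.38 × 1.1318×10⁻⁴ × 1300 = 0.05591092 m
Δh = 0.0885696 + 0.117225 + 0.02526552 + 0.05591092 = 0.28697104 m ≈ 287 mm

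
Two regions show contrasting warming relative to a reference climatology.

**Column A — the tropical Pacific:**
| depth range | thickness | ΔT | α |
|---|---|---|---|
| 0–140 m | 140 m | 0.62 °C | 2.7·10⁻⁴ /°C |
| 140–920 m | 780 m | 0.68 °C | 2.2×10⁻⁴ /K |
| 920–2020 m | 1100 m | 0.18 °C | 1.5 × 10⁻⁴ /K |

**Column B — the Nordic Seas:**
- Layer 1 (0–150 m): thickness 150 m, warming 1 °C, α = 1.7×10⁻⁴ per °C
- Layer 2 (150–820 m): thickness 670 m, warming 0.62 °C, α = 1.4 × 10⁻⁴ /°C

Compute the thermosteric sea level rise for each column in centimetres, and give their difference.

A: 17 cm; B: 8.4 cm; difference 8.6 cm

A 140 × 0.62 × 2.7×10⁻⁴ = 0.023436 m
A 140–920 m: 2.2×10⁻⁴ × 780 × 0.68 = 0.116688 m
A 0.18 × 1.5×10⁻⁴ × 1100 = 0.02970 m
A total: 0.169824 m
B Layer 1: 1.7×10⁻⁴ × 150 × 1 = 0.02550 m
B 0.62 × 670 × 1.4×10⁻⁴ = 0.058156 m
B total: 0.083656 m
Difference: 0.169824 − 0.083656 = 0.086168 m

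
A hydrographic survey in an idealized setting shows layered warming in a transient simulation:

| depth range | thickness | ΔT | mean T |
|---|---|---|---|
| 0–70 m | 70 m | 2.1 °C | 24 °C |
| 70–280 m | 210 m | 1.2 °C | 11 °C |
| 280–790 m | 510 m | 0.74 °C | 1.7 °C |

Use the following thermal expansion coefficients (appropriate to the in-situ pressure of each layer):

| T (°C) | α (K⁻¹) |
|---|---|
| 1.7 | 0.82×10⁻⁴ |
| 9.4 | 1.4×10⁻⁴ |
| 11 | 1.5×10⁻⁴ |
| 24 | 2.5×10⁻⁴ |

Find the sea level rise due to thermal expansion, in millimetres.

Layer 1 at 24 °C → α = 2.5×10⁻⁴ K⁻¹
Layer 2 at 11 °C → α = 1.5×10⁻⁴ K⁻¹
Layer 3 at 1.7 °C → α = 0.82×10⁻⁴ K⁻¹
0–70 m: 2.5×10⁻⁴ × 2.1 × 70 = 0.03675 m
70–280 m: 1.2 × 1.5×10⁻⁴ × 210 = 0.03780 m
280–790 m: 0.74 × 510 × 0.82×10⁻⁴ = 0.0309468 m
Δh = 0.03675 + 0.03780 + 0.0309468 = 0.1054968 m ≈ 105 mm

Δh = 105 mm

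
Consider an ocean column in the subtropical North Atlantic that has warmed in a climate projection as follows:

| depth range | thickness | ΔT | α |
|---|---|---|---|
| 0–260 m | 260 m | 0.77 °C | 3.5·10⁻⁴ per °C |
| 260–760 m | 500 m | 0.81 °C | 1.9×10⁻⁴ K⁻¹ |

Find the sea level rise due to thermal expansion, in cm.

15 cm

0–260 m: 3.5×10⁻⁴ × 260 × 0.77 = 0.07007 m
500 × 1.9×10⁻⁴ × 0.81 = 0.07695 m
Δh = 0.07007 + 0.07695 = 0.14702 m ≈ 15 cm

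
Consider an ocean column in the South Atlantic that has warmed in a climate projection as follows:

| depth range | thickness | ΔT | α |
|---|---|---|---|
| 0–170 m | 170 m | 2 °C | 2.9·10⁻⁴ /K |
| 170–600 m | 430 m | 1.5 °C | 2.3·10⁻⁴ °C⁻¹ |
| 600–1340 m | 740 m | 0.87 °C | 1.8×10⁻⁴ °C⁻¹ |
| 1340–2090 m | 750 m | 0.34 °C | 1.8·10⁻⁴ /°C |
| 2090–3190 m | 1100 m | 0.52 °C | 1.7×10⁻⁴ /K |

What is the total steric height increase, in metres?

about 0.506 m

Layer 1: 2.9×10⁻⁴ × 2 × 170 = 0.09860 m
170–600 m: 430 × 2.3×10⁻⁴ × 1.5 = 0.14835 m
600–1340 m: 1.8×10⁻⁴ × 0.87 × 740 = 0.115884 m
Layer 4: 1.8×10⁻⁴ × 750 × 0.34 = 0.04590 m
Layer 5: 1100 × 1.7×10⁻⁴ × 0.52 = 0.09724 m
Δh = 0.09860 + 0.14835 + 0.115884 + 0.04590 + 0.09724 = 0.505974 m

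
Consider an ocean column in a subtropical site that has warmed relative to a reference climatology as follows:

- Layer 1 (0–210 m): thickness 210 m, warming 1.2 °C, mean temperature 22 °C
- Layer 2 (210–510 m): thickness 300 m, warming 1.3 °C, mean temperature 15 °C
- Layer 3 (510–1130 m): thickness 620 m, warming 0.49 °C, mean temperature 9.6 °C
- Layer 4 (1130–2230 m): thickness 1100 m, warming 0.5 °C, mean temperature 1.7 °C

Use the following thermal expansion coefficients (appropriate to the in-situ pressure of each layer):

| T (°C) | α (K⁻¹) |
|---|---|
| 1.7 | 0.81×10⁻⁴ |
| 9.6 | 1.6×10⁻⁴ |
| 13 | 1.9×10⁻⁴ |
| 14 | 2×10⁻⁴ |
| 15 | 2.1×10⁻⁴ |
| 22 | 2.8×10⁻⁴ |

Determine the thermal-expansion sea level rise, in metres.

Layer 1 at 22 °C → α = 2.8×10⁻⁴ K⁻¹
Layer 2 at 15 °C → α = 2.1×10⁻⁴ K⁻¹
Layer 3 at 9.6 °C → α = 1.6×10⁻⁴ K⁻¹
Layer 4 at 1.7 °C → α = 0.81×10⁻⁴ K⁻¹
210 × 2.8×10⁻⁴ × 1.2 = 0.07056 m
1.3 × 300 × 2.1×10⁻⁴ = 0.08190 m
0.49 × 1.6×10⁻⁴ × 620 = 0.048608 m
Layer 4: 0.5 × 0.81×10⁻⁴ × 1100 = 0.04455 m
Δh = 0.07056 + 0.08190 + 0.048608 + 0.04455 = 0.245618 m

about 0.25 m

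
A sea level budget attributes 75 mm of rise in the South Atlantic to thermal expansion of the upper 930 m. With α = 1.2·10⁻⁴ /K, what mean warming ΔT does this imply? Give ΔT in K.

ΔT = Δh/(αH) = 0.075 / (1.2×10⁻⁴ × 930) ≈ 0.6720 K

about 0.672 K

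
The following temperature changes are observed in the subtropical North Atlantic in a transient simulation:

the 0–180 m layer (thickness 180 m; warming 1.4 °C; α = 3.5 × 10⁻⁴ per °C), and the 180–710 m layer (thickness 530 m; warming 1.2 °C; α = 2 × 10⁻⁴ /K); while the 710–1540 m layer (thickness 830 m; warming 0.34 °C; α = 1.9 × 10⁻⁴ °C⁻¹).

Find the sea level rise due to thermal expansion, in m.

0.27 m of thermosteric rise

3.5×10⁻⁴ × 180 × 1.4 = 0.08820 m
Layer 2: 1.2 × 530 × 2×10⁻⁴ = 0.12720 m
Layer 3: 0.34 × 1.9×10⁻⁴ × 830 = 0.053618 m
Δh = 0.08820 + 0.12720 + 0.053618 = 0.269018 m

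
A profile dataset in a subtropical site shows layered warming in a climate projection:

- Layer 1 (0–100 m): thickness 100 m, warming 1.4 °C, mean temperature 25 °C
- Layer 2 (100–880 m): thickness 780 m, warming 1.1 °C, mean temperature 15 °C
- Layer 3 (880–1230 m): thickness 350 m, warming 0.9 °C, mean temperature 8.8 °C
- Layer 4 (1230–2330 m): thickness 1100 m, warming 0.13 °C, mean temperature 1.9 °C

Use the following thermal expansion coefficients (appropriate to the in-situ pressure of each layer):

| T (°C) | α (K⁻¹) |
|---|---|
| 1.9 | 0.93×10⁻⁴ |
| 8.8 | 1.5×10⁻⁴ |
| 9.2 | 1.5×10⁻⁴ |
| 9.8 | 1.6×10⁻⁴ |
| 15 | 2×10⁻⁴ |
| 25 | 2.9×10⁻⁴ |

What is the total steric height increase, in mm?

about 273 mm

Layer 1 at 25 °C → α = 2.9×10⁻⁴ K⁻¹
Layer 2 at 15 °C → α = 2×10⁻⁴ K⁻¹
Layer 3 at 8.8 °C → α = 1.5×10⁻⁴ K⁻¹
Layer 4 at 1.9 °C → α = 0.93×10⁻⁴ K⁻¹
Layer 1: 1.4 × 2.9×10⁻⁴ × 100 = 0.04060 m
Layer 2: 1.1 × 780 × 2×10⁻⁴ = 0.17160 m
350 × 0.9 × 1.5×10⁻⁴ = 0.04725 m
Layer 4: 0.93×10⁻⁴ × 1100 × 0.13 = 0.013299 m
Δh = 0.04060 + 0.17160 + 0.04725 + 0.013299 = 0.272749 m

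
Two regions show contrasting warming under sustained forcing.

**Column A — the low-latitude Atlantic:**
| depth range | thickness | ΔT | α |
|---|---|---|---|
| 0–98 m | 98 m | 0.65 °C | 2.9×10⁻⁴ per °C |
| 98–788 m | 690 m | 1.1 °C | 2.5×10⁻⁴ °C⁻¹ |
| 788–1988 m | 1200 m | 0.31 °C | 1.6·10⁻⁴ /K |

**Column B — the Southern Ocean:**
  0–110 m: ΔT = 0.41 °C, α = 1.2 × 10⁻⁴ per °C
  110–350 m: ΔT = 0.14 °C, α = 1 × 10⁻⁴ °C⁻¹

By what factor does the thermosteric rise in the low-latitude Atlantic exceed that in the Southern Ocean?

A 0.65 × 2.9×10⁻⁴ × 98 = 0.018473 m
A Layer 2: 2.5×10⁻⁴ × 1.1 × 690 = 0.18975 m
A 0.31 × 1.6×10⁻⁴ × 1200 = 0.05952 m
A total: 0.267743 m
B Layer 1: 110 × 1.2×10⁻⁴ × 0.41 = 0.005412 m
B Layer 2: 240 × 0.14 × 1×10⁻⁴ = 0.00336 m
B total: 0.008772 m
Ratio: 0.267743 / 0.008772 ≈ 30.52

≈ 31×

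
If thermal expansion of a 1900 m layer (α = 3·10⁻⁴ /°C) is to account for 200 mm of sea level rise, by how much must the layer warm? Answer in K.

0.351 K

ΔT = Δh/(αH) = 0.2 / (3×10⁻⁴ × 1900) ≈ 0.3509 K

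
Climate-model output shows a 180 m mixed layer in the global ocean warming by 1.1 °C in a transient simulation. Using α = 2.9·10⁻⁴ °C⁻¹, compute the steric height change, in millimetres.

Δh = αΔT·H = 2.9×10⁻⁴ × 1.1 × 180 = 0.05742 m

57 mm of thermosteric rise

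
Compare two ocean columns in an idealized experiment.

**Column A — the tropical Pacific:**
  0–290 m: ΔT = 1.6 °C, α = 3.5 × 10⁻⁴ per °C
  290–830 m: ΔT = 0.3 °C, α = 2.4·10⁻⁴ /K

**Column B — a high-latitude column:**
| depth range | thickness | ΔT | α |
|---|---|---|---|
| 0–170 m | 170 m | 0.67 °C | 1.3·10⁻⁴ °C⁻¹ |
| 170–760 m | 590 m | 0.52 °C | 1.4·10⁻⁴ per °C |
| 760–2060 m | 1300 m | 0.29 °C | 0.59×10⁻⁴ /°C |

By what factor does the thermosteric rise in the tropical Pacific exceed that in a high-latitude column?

A Layer 1: 3.5×10⁻⁴ × 290 × 1.6 = 0.16240 m
A 2.4×10⁻⁴ × 540 × 0.3 = 0.03888 m
A total: 0.20128 m
B 170 × 1.3×10⁻⁴ × 0.67 = 0.014807 m
B Layer 2: 590 × 1.4×10⁻⁴ × 0.52 = 0.042952 m
B 0.29 × 1300 × 0.59×10⁻⁴ = 0.022243 m
B total: 0.080002 m
Ratio: 0.20128 / 0.080002 ≈ 2.516

a factor of 2.52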